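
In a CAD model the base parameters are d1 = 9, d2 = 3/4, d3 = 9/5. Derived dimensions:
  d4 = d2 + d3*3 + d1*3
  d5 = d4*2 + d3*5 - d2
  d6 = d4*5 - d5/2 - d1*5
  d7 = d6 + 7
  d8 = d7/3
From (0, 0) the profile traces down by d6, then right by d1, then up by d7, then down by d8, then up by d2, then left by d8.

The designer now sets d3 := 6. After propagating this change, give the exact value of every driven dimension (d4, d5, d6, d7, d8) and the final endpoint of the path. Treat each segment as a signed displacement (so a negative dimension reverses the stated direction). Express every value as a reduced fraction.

Apply edit: d3 := 6
  d4 = d2 + d3*3 + d1*3 = 183/4
  d5 = d4*2 + d3*5 - d2 = 483/4
  d6 = d4*5 - d5/2 - d1*5 = 987/8
  d7 = d6 + 7 = 1043/8
  d8 = d7/3 = 1043/24
Walk from origin (0, 0):
  seg 1: down by d6 = 987/8 → (0, -987/8)
  seg 2: right by d1 = 9 → (9, -987/8)
  seg 3: up by d7 = 1043/8 → (9, 7)
  seg 4: down by d8 = 1043/24 → (9, -875/24)
  seg 5: up by d2 = 3/4 → (9, -857/24)
  seg 6: left by d8 = 1043/24 → (-827/24, -857/24)

d4 = 183/4
d5 = 483/4
d6 = 987/8
d7 = 1043/8
d8 = 1043/24
endpoint = (-827/24, -857/24)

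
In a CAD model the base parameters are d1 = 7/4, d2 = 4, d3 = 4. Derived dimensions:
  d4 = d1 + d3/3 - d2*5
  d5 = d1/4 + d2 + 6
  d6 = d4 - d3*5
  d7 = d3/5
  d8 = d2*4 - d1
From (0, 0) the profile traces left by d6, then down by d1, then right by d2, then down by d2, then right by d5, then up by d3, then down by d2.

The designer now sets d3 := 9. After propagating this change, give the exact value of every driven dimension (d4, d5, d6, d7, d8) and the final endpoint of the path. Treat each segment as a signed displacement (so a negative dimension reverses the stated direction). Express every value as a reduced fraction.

Apply edit: d3 := 9
  d4 = d1 + d3/3 - d2*5 = -61/4
  d5 = d1/4 + d2 + 6 = 167/16
  d6 = d4 - d3*5 = -241/4
  d7 = d3/5 = 9/5
  d8 = d2*4 - d1 = 57/4
Walk from origin (0, 0):
  seg 1: left by d6 = -241/4 → (241/4, 0)
  seg 2: down by d1 = 7/4 → (241/4, -7/4)
  seg 3: right by d2 = 4 → (257/4, -7/4)
  seg 4: down by d2 = 4 → (257/4, -23/4)
  seg 5: right by d5 = 167/16 → (1195/16, -23/4)
  seg 6: up by d3 = 9 → (1195/16, 13/4)
  seg 7: down by d2 = 4 → (1195/16, -3/4)

d4 = -61/4
d5 = 167/16
d6 = -241/4
d7 = 9/5
d8 = 57/4
endpoint = (1195/16, -3/4)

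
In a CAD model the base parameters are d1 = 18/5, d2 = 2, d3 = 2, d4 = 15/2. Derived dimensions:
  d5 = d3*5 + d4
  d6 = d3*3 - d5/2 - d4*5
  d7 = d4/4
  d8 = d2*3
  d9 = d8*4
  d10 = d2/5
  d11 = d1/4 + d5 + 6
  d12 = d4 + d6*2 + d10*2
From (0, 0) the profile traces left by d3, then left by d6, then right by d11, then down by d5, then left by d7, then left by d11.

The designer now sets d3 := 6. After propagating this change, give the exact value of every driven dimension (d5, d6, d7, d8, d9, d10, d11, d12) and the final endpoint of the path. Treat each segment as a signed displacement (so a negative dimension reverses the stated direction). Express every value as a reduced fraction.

d5 = 75/2
d6 = -153/4
d7 = 15/8
d8 = 6
d9 = 24
d10 = 2/5
d11 = 222/5
d12 = -341/5
endpoint = (243/8, -75/2)

Apply edit: d3 := 6
  d5 = d3*5 + d4 = 75/2
  d6 = d3*3 - d5/2 - d4*5 = -153/4
  d7 = d4/4 = 15/8
  d8 = d2*3 = 6
  d9 = d8*4 = 24
  d10 = d2/5 = 2/5
  d11 = d1/4 + d5 + 6 = 222/5
  d12 = d4 + d6*2 + d10*2 = -341/5
Walk from origin (0, 0):
  seg 1: left by d3 = 6 → (-6, 0)
  seg 2: left by d6 = -153/4 → (129/4, 0)
  seg 3: right by d11 = 222/5 → (1533/20, 0)
  seg 4: down by d5 = 75/2 → (1533/20, -75/2)
  seg 5: left by d7 = 15/8 → (2991/40, -75/2)
  seg 6: left by d11 = 222/5 → (243/8, -75/2)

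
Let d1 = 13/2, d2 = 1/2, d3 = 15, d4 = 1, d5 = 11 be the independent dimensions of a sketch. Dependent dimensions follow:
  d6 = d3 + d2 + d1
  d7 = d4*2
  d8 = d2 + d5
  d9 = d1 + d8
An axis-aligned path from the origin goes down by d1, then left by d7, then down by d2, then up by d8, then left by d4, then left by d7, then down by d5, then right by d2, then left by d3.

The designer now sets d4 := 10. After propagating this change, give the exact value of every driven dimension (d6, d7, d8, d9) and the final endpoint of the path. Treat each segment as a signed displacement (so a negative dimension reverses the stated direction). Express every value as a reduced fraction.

Apply edit: d4 := 10
  d6 = d3 + d2 + d1 = 22
  d7 = d4*2 = 20
  d8 = d2 + d5 = 23/2
  d9 = d1 + d8 = 18
Walk from origin (0, 0):
  seg 1: down by d1 = 13/2 → (0, -13/2)
  seg 2: left by d7 = 20 → (-20, -13/2)
  seg 3: down by d2 = 1/2 → (-20, -7)
  seg 4: up by d8 = 23/2 → (-20, 9/2)
  seg 5: left by d4 = 10 → (-30, 9/2)
  seg 6: left by d7 = 20 → (-50, 9/2)
  seg 7: down by d5 = 11 → (-50, -13/2)
  seg 8: right by d2 = 1/2 → (-99/2, -13/2)
  seg 9: left by d3 = 15 → (-129/2, -13/2)

d6 = 22
d7 = 20
d8 = 23/2
d9 = 18
endpoint = (-129/2, -13/2)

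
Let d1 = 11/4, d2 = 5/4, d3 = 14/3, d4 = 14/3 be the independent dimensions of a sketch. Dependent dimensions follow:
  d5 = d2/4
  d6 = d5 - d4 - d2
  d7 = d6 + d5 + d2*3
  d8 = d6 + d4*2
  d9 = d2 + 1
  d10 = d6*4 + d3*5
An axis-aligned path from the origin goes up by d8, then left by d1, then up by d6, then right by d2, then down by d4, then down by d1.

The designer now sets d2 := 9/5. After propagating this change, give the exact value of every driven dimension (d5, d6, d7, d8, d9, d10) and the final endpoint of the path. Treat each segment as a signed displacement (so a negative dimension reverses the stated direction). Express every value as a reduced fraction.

d5 = 9/20
d6 = -361/60
d7 = -1/6
d8 = 199/60
d9 = 14/5
d10 = -11/15
endpoint = (-19/20, -607/60)

Apply edit: d2 := 9/5
  d5 = d2/4 = 9/20
  d6 = d5 - d4 - d2 = -361/60
  d7 = d6 + d5 + d2*3 = -1/6
  d8 = d6 + d4*2 = 199/60
  d9 = d2 + 1 = 14/5
  d10 = d6*4 + d3*5 = -11/15
Walk from origin (0, 0):
  seg 1: up by d8 = 199/60 → (0, 199/60)
  seg 2: left by d1 = 11/4 → (-11/4, 199/60)
  seg 3: up by d6 = -361/60 → (-11/4, -27/10)
  seg 4: right by d2 = 9/5 → (-19/20, -27/10)
  seg 5: down by d4 = 14/3 → (-19/20, -221/30)
  seg 6: down by d1 = 11/4 → (-19/20, -607/60)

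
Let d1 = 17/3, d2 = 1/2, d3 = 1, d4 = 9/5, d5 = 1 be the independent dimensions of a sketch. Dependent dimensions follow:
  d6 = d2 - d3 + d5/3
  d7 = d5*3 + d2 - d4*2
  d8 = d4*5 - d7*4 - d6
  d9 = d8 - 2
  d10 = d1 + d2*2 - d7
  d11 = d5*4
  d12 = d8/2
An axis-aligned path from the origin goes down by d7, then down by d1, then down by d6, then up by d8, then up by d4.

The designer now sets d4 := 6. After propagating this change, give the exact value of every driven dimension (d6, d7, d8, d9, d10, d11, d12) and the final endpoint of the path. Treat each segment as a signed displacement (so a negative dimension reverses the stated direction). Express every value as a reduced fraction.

Apply edit: d4 := 6
  d6 = d2 - d3 + d5/3 = -1/6
  d7 = d5*3 + d2 - d4*2 = -17/2
  d8 = d4*5 - d7*4 - d6 = 385/6
  d9 = d8 - 2 = 373/6
  d10 = d1 + d2*2 - d7 = 91/6
  d11 = d5*4 = 4
  d12 = d8/2 = 385/12
Walk from origin (0, 0):
  seg 1: down by d7 = -17/2 → (0, 17/2)
  seg 2: down by d1 = 17/3 → (0, 17/6)
  seg 3: down by d6 = -1/6 → (0, 3)
  seg 4: up by d8 = 385/6 → (0, 403/6)
  seg 5: up by d4 = 6 → (0, 439/6)

d6 = -1/6
d7 = -17/2
d8 = 385/6
d9 = 373/6
d10 = 91/6
d11 = 4
d12 = 385/12
endpoint = (0, 439/6)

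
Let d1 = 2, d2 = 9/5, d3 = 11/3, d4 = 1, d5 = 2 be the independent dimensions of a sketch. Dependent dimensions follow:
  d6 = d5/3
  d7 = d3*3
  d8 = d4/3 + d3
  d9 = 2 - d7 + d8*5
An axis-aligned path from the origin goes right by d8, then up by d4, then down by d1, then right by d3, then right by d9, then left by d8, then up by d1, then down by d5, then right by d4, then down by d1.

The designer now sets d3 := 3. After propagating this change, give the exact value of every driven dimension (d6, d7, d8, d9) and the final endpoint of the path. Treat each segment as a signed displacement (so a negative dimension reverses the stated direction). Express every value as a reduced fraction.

Apply edit: d3 := 3
  d6 = d5/3 = 2/3
  d7 = d3*3 = 9
  d8 = d4/3 + d3 = 10/3
  d9 = 2 - d7 + d8*5 = 29/3
Walk from origin (0, 0):
  seg 1: right by d8 = 10/3 → (10/3, 0)
  seg 2: up by d4 = 1 → (10/3, 1)
  seg 3: down by d1 = 2 → (10/3, -1)
  seg 4: right by d3 = 3 → (19/3, -1)
  seg 5: right by d9 = 29/3 → (16, -1)
  seg 6: left by d8 = 10/3 → (38/3, -1)
  seg 7: up by d1 = 2 → (38/3, 1)
  seg 8: down by d5 = 2 → (38/3, -1)
  seg 9: right by d4 = 1 → (41/3, -1)
  seg 10: down by d1 = 2 → (41/3, -3)

d6 = 2/3
d7 = 9
d8 = 10/3
d9 = 29/3
endpoint = (41/3, -3)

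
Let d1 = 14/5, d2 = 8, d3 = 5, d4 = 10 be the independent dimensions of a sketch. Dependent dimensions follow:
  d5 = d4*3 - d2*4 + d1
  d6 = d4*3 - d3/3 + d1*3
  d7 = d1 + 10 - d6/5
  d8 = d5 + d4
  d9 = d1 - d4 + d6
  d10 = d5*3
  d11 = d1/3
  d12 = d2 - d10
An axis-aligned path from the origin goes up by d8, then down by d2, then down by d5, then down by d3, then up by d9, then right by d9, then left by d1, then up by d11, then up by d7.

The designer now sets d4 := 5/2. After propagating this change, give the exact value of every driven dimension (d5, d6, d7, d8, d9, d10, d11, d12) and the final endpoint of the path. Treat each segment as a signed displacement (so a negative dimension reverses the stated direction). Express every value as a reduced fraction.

d5 = -217/10
d6 = 427/30
d7 = 1493/150
d8 = -96/5
d9 = 218/15
d10 = -651/10
d11 = 14/15
d12 = 731/10
endpoint = (176/15, 373/25)

Apply edit: d4 := 5/2
  d5 = d4*3 - d2*4 + d1 = -217/10
  d6 = d4*3 - d3/3 + d1*3 = 427/30
  d7 = d1 + 10 - d6/5 = 1493/150
  d8 = d5 + d4 = -96/5
  d9 = d1 - d4 + d6 = 218/15
  d10 = d5*3 = -651/10
  d11 = d1/3 = 14/15
  d12 = d2 - d10 = 731/10
Walk from origin (0, 0):
  seg 1: up by d8 = -96/5 → (0, -96/5)
  seg 2: down by d2 = 8 → (0, -136/5)
  seg 3: down by d5 = -217/10 → (0, -11/2)
  seg 4: down by d3 = 5 → (0, -21/2)
  seg 5: up by d9 = 218/15 → (0, 121/30)
  seg 6: right by d9 = 218/15 → (218/15, 121/30)
  seg 7: left by d1 = 14/5 → (176/15, 121/30)
  seg 8: up by d11 = 14/15 → (176/15, 149/30)
  seg 9: up by d7 = 1493/150 → (176/15, 373/25)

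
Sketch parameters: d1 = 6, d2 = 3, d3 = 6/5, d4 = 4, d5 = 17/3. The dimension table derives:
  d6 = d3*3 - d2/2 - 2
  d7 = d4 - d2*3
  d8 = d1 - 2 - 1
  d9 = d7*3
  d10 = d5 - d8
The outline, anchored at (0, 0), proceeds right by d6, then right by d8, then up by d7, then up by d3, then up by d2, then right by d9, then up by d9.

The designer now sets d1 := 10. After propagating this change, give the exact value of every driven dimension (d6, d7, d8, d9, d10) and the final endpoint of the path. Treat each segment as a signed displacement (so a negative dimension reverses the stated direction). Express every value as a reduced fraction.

d6 = 1/10
d7 = -5
d8 = 7
d9 = -15
d10 = -4/3
endpoint = (-79/10, -79/5)

Apply edit: d1 := 10
  d6 = d3*3 - d2/2 - 2 = 1/10
  d7 = d4 - d2*3 = -5
  d8 = d1 - 2 - 1 = 7
  d9 = d7*3 = -15
  d10 = d5 - d8 = -4/3
Walk from origin (0, 0):
  seg 1: right by d6 = 1/10 → (1/10, 0)
  seg 2: right by d8 = 7 → (71/10, 0)
  seg 3: up by d7 = -5 → (71/10, -5)
  seg 4: up by d3 = 6/5 → (71/10, -19/5)
  seg 5: up by d2 = 3 → (71/10, -4/5)
  seg 6: right by d9 = -15 → (-79/10, -4/5)
  seg 7: up by d9 = -15 → (-79/10, -79/5)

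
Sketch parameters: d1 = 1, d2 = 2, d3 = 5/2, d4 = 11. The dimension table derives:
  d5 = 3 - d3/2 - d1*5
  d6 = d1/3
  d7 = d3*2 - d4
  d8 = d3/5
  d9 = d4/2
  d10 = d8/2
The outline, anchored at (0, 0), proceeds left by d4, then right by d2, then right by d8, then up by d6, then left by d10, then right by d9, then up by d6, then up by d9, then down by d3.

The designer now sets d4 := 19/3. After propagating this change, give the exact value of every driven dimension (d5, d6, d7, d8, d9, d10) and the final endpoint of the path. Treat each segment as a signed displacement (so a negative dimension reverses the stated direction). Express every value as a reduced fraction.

Apply edit: d4 := 19/3
  d5 = 3 - d3/2 - d1*5 = -13/4
  d6 = d1/3 = 1/3
  d7 = d3*2 - d4 = -4/3
  d8 = d3/5 = 1/2
  d9 = d4/2 = 19/6
  d10 = d8/2 = 1/4
Walk from origin (0, 0):
  seg 1: left by d4 = 19/3 → (-19/3, 0)
  seg 2: right by d2 = 2 → (-13/3, 0)
  seg 3: right by d8 = 1/2 → (-23/6, 0)
  seg 4: up by d6 = 1/3 → (-23/6, 1/3)
  seg 5: left by d10 = 1/4 → (-49/12, 1/3)
  seg 6: right by d9 = 19/6 → (-11/12, 1/3)
  seg 7: up by d6 = 1/3 → (-11/12, 2/3)
  seg 8: up by d9 = 19/6 → (-11/12, 23/6)
  seg 9: down by d3 = 5/2 → (-11/12, 4/3)

d5 = -13/4
d6 = 1/3
d7 = -4/3
d8 = 1/2
d9 = 19/6
d10 = 1/4
endpoint = (-11/12, 4/3)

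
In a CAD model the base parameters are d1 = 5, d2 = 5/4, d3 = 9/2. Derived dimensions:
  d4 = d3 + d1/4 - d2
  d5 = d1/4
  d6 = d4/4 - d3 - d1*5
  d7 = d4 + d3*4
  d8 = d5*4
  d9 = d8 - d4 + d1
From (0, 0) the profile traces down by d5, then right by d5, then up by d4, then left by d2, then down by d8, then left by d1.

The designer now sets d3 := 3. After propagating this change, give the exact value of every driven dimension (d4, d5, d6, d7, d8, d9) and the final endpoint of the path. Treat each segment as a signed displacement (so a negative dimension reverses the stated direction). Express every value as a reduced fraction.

d4 = 3
d5 = 5/4
d6 = -109/4
d7 = 15
d8 = 5
d9 = 7
endpoint = (-5, -13/4)

Apply edit: d3 := 3
  d4 = d3 + d1/4 - d2 = 3
  d5 = d1/4 = 5/4
  d6 = d4/4 - d3 - d1*5 = -109/4
  d7 = d4 + d3*4 = 15
  d8 = d5*4 = 5
  d9 = d8 - d4 + d1 = 7
Walk from origin (0, 0):
  seg 1: down by d5 = 5/4 → (0, -5/4)
  seg 2: right by d5 = 5/4 → (5/4, -5/4)
  seg 3: up by d4 = 3 → (5/4, 7/4)
  seg 4: left by d2 = 5/4 → (0, 7/4)
  seg 5: down by d8 = 5 → (0, -13/4)
  seg 6: left by d1 = 5 → (-5, -13/4)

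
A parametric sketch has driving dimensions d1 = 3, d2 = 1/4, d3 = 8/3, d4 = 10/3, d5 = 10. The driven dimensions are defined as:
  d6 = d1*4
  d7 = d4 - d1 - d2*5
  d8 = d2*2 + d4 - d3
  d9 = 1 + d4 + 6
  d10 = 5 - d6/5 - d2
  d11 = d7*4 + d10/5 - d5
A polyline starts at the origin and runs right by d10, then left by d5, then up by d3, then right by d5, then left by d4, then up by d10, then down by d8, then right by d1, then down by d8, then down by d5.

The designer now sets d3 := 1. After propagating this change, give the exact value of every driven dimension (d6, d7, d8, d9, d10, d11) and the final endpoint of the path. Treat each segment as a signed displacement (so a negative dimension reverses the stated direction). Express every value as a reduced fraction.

Apply edit: d3 := 1
  d6 = d1*4 = 12
  d7 = d4 - d1 - d2*5 = -11/12
  d8 = d2*2 + d4 - d3 = 17/6
  d9 = 1 + d4 + 6 = 31/3
  d10 = 5 - d6/5 - d2 = 47/20
  d11 = d7*4 + d10/5 - d5 = -3959/300
Walk from origin (0, 0):
  seg 1: right by d10 = 47/20 → (47/20, 0)
  seg 2: left by d5 = 10 → (-153/20, 0)
  seg 3: up by d3 = 1 → (-153/20, 1)
  seg 4: right by d5 = 10 → (47/20, 1)
  seg 5: left by d4 = 10/3 → (-59/60, 1)
  seg 6: up by d10 = 47/20 → (-59/60, 67/20)
  seg 7: down by d8 = 17/6 → (-59/60, 31/60)
  seg 8: right by d1 = 3 → (121/60, 31/60)
  seg 9: down by d8 = 17/6 → (121/60, -139/60)
  seg 10: down by d5 = 10 → (121/60, -739/60)

d6 = 12
d7 = -11/12
d8 = 17/6
d9 = 31/3
d10 = 47/20
d11 = -3959/300
endpoint = (121/60, -739/60)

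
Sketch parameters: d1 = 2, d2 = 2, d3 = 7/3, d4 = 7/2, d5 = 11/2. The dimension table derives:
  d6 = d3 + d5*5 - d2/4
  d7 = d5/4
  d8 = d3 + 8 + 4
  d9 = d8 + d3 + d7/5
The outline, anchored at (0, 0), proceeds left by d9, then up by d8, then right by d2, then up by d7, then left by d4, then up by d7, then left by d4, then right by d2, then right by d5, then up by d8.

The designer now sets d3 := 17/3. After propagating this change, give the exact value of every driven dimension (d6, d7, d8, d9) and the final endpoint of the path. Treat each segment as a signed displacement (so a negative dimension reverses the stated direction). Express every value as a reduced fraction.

d6 = 98/3
d7 = 11/8
d8 = 53/3
d9 = 2833/120
endpoint = (-2533/120, 457/12)

Apply edit: d3 := 17/3
  d6 = d3 + d5*5 - d2/4 = 98/3
  d7 = d5/4 = 11/8
  d8 = d3 + 8 + 4 = 53/3
  d9 = d8 + d3 + d7/5 = 2833/120
Walk from origin (0, 0):
  seg 1: left by d9 = 2833/120 → (-2833/120, 0)
  seg 2: up by d8 = 53/3 → (-2833/120, 53/3)
  seg 3: right by d2 = 2 → (-2593/120, 53/3)
  seg 4: up by d7 = 11/8 → (-2593/120, 457/24)
  seg 5: left by d4 = 7/2 → (-3013/120, 457/24)
  seg 6: up by d7 = 11/8 → (-3013/120, 245/12)
  seg 7: left by d4 = 7/2 → (-3433/120, 245/12)
  seg 8: right by d2 = 2 → (-3193/120, 245/12)
  seg 9: right by d5 = 11/2 → (-2533/120, 245/12)
  seg 10: up by d8 = 53/3 → (-2533/120, 457/12)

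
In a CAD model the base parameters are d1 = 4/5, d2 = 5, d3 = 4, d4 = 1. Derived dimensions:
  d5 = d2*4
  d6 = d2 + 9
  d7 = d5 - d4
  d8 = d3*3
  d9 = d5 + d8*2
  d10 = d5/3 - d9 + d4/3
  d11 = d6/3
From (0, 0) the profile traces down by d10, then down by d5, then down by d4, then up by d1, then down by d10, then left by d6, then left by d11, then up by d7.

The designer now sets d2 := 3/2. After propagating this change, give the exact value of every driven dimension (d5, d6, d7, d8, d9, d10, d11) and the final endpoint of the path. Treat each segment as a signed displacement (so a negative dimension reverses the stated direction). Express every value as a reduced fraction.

Apply edit: d2 := 3/2
  d5 = d2*4 = 6
  d6 = d2 + 9 = 21/2
  d7 = d5 - d4 = 5
  d8 = d3*3 = 12
  d9 = d5 + d8*2 = 30
  d10 = d5/3 - d9 + d4/3 = -83/3
  d11 = d6/3 = 7/2
Walk from origin (0, 0):
  seg 1: down by d10 = -83/3 → (0, 83/3)
  seg 2: down by d5 = 6 → (0, 65/3)
  seg 3: down by d4 = 1 → (0, 62/3)
  seg 4: up by d1 = 4/5 → (0, 322/15)
  seg 5: down by d10 = -83/3 → (0, 737/15)
  seg 6: left by d6 = 21/2 → (-21/2, 737/15)
  seg 7: left by d11 = 7/2 → (-14, 737/15)
  seg 8: up by d7 = 5 → (-14, 812/15)

d5 = 6
d6 = 21/2
d7 = 5
d8 = 12
d9 = 30
d10 = -83/3
d11 = 7/2
endpoint = (-14, 812/15)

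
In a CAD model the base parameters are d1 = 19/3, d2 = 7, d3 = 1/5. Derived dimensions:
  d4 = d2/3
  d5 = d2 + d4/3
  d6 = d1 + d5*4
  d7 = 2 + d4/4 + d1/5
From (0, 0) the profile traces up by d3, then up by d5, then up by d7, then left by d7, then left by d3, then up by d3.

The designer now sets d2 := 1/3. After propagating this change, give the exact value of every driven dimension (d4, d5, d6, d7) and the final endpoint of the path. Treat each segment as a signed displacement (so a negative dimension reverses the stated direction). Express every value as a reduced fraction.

Apply edit: d2 := 1/3
  d4 = d2/3 = 1/9
  d5 = d2 + d4/3 = 10/27
  d6 = d1 + d5*4 = 211/27
  d7 = 2 + d4/4 + d1/5 = 593/180
Walk from origin (0, 0):
  seg 1: up by d3 = 1/5 → (0, 1/5)
  seg 2: up by d5 = 10/27 → (0, 77/135)
  seg 3: up by d7 = 593/180 → (0, 2087/540)
  seg 4: left by d7 = 593/180 → (-593/180, 2087/540)
  seg 5: left by d3 = 1/5 → (-629/180, 2087/540)
  seg 6: up by d3 = 1/5 → (-629/180, 439/108)

d4 = 1/9
d5 = 10/27
d6 = 211/27
d7 = 593/180
endpoint = (-629/180, 439/108)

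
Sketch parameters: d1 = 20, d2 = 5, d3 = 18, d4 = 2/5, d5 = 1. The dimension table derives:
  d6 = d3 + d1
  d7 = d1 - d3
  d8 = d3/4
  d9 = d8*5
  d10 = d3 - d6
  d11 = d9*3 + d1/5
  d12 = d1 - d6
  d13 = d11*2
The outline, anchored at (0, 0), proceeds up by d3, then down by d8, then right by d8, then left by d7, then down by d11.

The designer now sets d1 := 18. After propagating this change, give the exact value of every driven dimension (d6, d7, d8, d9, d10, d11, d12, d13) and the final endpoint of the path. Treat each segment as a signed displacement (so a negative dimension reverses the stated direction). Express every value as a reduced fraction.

d6 = 36
d7 = 0
d8 = 9/2
d9 = 45/2
d10 = -18
d11 = 711/10
d12 = -18
d13 = 711/5
endpoint = (9/2, -288/5)

Apply edit: d1 := 18
  d6 = d3 + d1 = 36
  d7 = d1 - d3 = 0
  d8 = d3/4 = 9/2
  d9 = d8*5 = 45/2
  d10 = d3 - d6 = -18
  d11 = d9*3 + d1/5 = 711/10
  d12 = d1 - d6 = -18
  d13 = d11*2 = 711/5
Walk from origin (0, 0):
  seg 1: up by d3 = 18 → (0, 18)
  seg 2: down by d8 = 9/2 → (0, 27/2)
  seg 3: right by d8 = 9/2 → (9/2, 27/2)
  seg 4: left by d7 = 0 → (9/2, 27/2)
  seg 5: down by d11 = 711/10 → (9/2, -288/5)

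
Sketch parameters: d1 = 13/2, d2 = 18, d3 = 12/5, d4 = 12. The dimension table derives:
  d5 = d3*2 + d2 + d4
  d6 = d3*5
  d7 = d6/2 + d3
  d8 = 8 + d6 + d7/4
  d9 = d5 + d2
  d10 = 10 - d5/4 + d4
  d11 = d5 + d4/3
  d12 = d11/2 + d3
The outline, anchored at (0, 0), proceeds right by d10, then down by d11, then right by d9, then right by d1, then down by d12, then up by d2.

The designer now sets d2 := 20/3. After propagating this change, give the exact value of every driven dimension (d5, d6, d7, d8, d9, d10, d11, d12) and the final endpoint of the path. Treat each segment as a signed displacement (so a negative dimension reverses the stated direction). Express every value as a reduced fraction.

d5 = 352/15
d6 = 12
d7 = 42/5
d8 = 221/10
d9 = 452/15
d10 = 242/15
d11 = 412/15
d12 = 242/15
endpoint = (1583/30, -554/15)

Apply edit: d2 := 20/3
  d5 = d3*2 + d2 + d4 = 352/15
  d6 = d3*5 = 12
  d7 = d6/2 + d3 = 42/5
  d8 = 8 + d6 + d7/4 = 221/10
  d9 = d5 + d2 = 452/15
  d10 = 10 - d5/4 + d4 = 242/15
  d11 = d5 + d4/3 = 412/15
  d12 = d11/2 + d3 = 242/15
Walk from origin (0, 0):
  seg 1: right by d10 = 242/15 → (242/15, 0)
  seg 2: down by d11 = 412/15 → (242/15, -412/15)
  seg 3: right by d9 = 452/15 → (694/15, -412/15)
  seg 4: right by d1 = 13/2 → (1583/30, -412/15)
  seg 5: down by d12 = 242/15 → (1583/30, -218/5)
  seg 6: up by d2 = 20/3 → (1583/30, -554/15)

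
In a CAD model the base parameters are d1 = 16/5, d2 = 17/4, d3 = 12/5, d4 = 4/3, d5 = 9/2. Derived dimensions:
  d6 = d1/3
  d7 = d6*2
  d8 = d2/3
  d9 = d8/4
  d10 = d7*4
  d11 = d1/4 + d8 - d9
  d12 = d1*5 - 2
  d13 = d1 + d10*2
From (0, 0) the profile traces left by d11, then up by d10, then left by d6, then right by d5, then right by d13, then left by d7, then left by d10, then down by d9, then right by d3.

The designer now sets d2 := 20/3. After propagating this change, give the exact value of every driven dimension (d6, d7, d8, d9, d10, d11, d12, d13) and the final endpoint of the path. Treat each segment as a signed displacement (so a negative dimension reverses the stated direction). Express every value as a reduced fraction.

Apply edit: d2 := 20/3
  d6 = d1/3 = 16/15
  d7 = d6*2 = 32/15
  d8 = d2/3 = 20/9
  d9 = d8/4 = 5/9
  d10 = d7*4 = 128/15
  d11 = d1/4 + d8 - d9 = 37/15
  d12 = d1*5 - 2 = 14
  d13 = d1 + d10*2 = 304/15
Walk from origin (0, 0):
  seg 1: left by d11 = 37/15 → (-37/15, 0)
  seg 2: up by d10 = 128/15 → (-37/15, 128/15)
  seg 3: left by d6 = 16/15 → (-53/15, 128/15)
  seg 4: right by d5 = 9/2 → (29/30, 128/15)
  seg 5: right by d13 = 304/15 → (637/30, 128/15)
  seg 6: left by d7 = 32/15 → (191/10, 128/15)
  seg 7: left by d10 = 128/15 → (317/30, 128/15)
  seg 8: down by d9 = 5/9 → (317/30, 359/45)
  seg 9: right by d3 = 12/5 → (389/30, 359/45)

d6 = 16/15
d7 = 32/15
d8 = 20/9
d9 = 5/9
d10 = 128/15
d11 = 37/15
d12 = 14
d13 = 304/15
endpoint = (389/30, 359/45)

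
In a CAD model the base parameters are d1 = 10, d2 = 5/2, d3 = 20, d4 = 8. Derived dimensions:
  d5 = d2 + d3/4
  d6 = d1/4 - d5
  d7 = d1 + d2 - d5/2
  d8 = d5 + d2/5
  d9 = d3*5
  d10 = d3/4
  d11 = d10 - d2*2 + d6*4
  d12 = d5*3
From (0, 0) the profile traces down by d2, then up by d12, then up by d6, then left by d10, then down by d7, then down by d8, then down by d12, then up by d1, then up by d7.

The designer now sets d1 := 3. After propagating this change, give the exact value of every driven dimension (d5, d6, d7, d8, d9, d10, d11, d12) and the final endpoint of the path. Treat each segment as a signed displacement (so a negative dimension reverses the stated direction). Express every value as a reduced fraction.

Apply edit: d1 := 3
  d5 = d2 + d3/4 = 15/2
  d6 = d1/4 - d5 = -27/4
  d7 = d1 + d2 - d5/2 = 7/4
  d8 = d5 + d2/5 = 8
  d9 = d3*5 = 100
  d10 = d3/4 = 5
  d11 = d10 - d2*2 + d6*4 = -27
  d12 = d5*3 = 45/2
Walk from origin (0, 0):
  seg 1: down by d2 = 5/2 → (0, -5/2)
  seg 2: up by d12 = 45/2 → (0, 20)
  seg 3: up by d6 = -27/4 → (0, 53/4)
  seg 4: left by d10 = 5 → (-5, 53/4)
  seg 5: down by d7 = 7/4 → (-5, 23/2)
  seg 6: down by d8 = 8 → (-5, 7/2)
  seg 7: down by d12 = 45/2 → (-5, -19)
  seg 8: up by d1 = 3 → (-5, -16)
  seg 9: up by d7 = 7/4 → (-5, -57/4)

d5 = 15/2
d6 = -27/4
d7 = 7/4
d8 = 8
d9 = 100
d10 = 5
d11 = -27
d12 = 45/2
endpoint = (-5, -57/4)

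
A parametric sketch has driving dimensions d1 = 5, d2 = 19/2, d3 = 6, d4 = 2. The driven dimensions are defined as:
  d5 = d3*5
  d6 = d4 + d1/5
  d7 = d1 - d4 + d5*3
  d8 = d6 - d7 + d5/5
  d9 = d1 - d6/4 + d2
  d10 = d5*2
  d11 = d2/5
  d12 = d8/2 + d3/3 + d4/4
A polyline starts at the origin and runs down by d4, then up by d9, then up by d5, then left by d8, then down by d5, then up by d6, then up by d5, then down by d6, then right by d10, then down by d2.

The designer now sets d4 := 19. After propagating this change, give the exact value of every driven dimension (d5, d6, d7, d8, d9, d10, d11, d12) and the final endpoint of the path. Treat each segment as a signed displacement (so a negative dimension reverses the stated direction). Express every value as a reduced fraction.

Apply edit: d4 := 19
  d5 = d3*5 = 30
  d6 = d4 + d1/5 = 20
  d7 = d1 - d4 + d5*3 = 76
  d8 = d6 - d7 + d5/5 = -50
  d9 = d1 - d6/4 + d2 = 19/2
  d10 = d5*2 = 60
  d11 = d2/5 = 19/10
  d12 = d8/2 + d3/3 + d4/4 = -73/4
Walk from origin (0, 0):
  seg 1: down by d4 = 19 → (0, -19)
  seg 2: up by d9 = 19/2 → (0, -19/2)
  seg 3: up by d5 = 30 → (0, 41/2)
  seg 4: left by d8 = -50 → (50, 41/2)
  seg 5: down by d5 = 30 → (50, -19/2)
  seg 6: up by d6 = 20 → (50, 21/2)
  seg 7: up by d5 = 30 → (50, 81/2)
  seg 8: down by d6 = 20 → (50, 41/2)
  seg 9: right by d10 = 60 → (110, 41/2)
  seg 10: down by d2 = 19/2 → (110, 11)

d5 = 30
d6 = 20
d7 = 76
d8 = -50
d9 = 19/2
d10 = 60
d11 = 19/10
d12 = -73/4
endpoint = (110, 11)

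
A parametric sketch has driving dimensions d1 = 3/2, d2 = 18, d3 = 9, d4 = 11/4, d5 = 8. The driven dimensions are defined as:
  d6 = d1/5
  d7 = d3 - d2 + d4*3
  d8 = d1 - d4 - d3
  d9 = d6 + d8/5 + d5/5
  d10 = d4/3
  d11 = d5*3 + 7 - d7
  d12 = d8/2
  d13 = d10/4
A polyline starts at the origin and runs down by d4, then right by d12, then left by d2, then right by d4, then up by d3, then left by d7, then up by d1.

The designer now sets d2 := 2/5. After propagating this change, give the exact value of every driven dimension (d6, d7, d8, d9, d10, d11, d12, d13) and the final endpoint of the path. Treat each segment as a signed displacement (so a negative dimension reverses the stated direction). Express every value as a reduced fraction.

Apply edit: d2 := 2/5
  d6 = d1/5 = 3/10
  d7 = d3 - d2 + d4*3 = 337/20
  d8 = d1 - d4 - d3 = -41/4
  d9 = d6 + d8/5 + d5/5 = -3/20
  d10 = d4/3 = 11/12
  d11 = d5*3 + 7 - d7 = 283/20
  d12 = d8/2 = -41/8
  d13 = d10/4 = 11/48
Walk from origin (0, 0):
  seg 1: down by d4 = 11/4 → (0, -11/4)
  seg 2: right by d12 = -41/8 → (-41/8, -11/4)
  seg 3: left by d2 = 2/5 → (-221/40, -11/4)
  seg 4: right by d4 = 11/4 → (-111/40, -11/4)
  seg 5: up by d3 = 9 → (-111/40, 25/4)
  seg 6: left by d7 = 337/20 → (-157/8, 25/4)
  seg 7: up by d1 = 3/2 → (-157/8, 31/4)

d6 = 3/10
d7 = 337/20
d8 = -41/4
d9 = -3/20
d10 = 11/12
d11 = 283/20
d12 = -41/8
d13 = 11/48
endpoint = (-157/8, 31/4)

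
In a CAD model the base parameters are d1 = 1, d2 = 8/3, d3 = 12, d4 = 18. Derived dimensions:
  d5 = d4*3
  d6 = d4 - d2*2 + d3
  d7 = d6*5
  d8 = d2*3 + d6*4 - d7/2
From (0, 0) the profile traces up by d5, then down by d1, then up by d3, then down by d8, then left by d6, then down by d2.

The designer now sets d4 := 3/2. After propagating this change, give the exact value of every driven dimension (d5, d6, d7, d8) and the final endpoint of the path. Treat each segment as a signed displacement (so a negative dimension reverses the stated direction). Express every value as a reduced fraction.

d5 = 9/2
d6 = 49/6
d7 = 245/6
d8 = 81/4
endpoint = (-49/6, -89/12)

Apply edit: d4 := 3/2
  d5 = d4*3 = 9/2
  d6 = d4 - d2*2 + d3 = 49/6
  d7 = d6*5 = 245/6
  d8 = d2*3 + d6*4 - d7/2 = 81/4
Walk from origin (0, 0):
  seg 1: up by d5 = 9/2 → (0, 9/2)
  seg 2: down by d1 = 1 → (0, 7/2)
  seg 3: up by d3 = 12 → (0, 31/2)
  seg 4: down by d8 = 81/4 → (0, -19/4)
  seg 5: left by d6 = 49/6 → (-49/6, -19/4)
  seg 6: down by d2 = 8/3 → (-49/6, -89/12)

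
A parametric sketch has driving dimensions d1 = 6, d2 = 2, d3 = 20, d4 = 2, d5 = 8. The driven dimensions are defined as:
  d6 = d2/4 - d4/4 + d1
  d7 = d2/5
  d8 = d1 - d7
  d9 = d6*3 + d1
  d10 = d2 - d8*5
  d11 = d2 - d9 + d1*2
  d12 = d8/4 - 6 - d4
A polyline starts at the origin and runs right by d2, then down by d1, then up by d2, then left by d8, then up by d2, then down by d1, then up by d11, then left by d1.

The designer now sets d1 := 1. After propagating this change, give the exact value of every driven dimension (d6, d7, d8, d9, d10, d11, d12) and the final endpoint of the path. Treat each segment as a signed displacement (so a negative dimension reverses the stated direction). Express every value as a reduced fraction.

Apply edit: d1 := 1
  d6 = d2/4 - d4/4 + d1 = 1
  d7 = d2/5 = 2/5
  d8 = d1 - d7 = 3/5
  d9 = d6*3 + d1 = 4
  d10 = d2 - d8*5 = -1
  d11 = d2 - d9 + d1*2 = 0
  d12 = d8/4 - 6 - d4 = -157/20
Walk from origin (0, 0):
  seg 1: right by d2 = 2 → (2, 0)
  seg 2: down by d1 = 1 → (2, -1)
  seg 3: up by d2 = 2 → (2, 1)
  seg 4: left by d8 = 3/5 → (7/5, 1)
  seg 5: up by d2 = 2 → (7/5, 3)
  seg 6: down by d1 = 1 → (7/5, 2)
  seg 7: up by d11 = 0 → (7/5, 2)
  seg 8: left by d1 = 1 → (2/5, 2)

d6 = 1
d7 = 2/5
d8 = 3/5
d9 = 4
d10 = -1
d11 = 0
d12 = -157/20
endpoint = (2/5, 2)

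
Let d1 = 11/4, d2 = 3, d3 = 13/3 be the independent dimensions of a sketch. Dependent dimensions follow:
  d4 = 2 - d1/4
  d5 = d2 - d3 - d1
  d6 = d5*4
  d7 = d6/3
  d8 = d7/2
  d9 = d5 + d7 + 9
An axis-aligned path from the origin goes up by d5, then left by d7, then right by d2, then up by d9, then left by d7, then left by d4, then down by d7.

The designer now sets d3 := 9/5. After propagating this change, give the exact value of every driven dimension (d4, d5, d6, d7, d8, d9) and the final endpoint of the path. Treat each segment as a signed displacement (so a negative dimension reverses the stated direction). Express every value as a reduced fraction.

Apply edit: d3 := 9/5
  d4 = 2 - d1/4 = 21/16
  d5 = d2 - d3 - d1 = -31/20
  d6 = d5*4 = -31/5
  d7 = d6/3 = -31/15
  d8 = d7/2 = -31/30
  d9 = d5 + d7 + 9 = 323/60
Walk from origin (0, 0):
  seg 1: up by d5 = -31/20 → (0, -31/20)
  seg 2: left by d7 = -31/15 → (31/15, -31/20)
  seg 3: right by d2 = 3 → (76/15, -31/20)
  seg 4: up by d9 = 323/60 → (76/15, 23/6)
  seg 5: left by d7 = -31/15 → (107/15, 23/6)
  seg 6: left by d4 = 21/16 → (1397/240, 23/6)
  seg 7: down by d7 = -31/15 → (1397/240, 59/10)

d4 = 21/16
d5 = -31/20
d6 = -31/5
d7 = -31/15
d8 = -31/30
d9 = 323/60
endpoint = (1397/240, 59/10)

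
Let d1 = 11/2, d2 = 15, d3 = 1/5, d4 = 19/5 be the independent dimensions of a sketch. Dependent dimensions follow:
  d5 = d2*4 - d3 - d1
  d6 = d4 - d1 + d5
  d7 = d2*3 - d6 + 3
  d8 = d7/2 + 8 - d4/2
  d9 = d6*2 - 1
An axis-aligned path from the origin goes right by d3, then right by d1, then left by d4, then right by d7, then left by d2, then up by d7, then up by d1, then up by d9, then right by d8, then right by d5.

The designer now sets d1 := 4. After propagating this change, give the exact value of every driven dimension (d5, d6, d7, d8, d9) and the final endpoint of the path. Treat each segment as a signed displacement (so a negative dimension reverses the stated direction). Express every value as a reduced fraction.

Apply edit: d1 := 4
  d5 = d2*4 - d3 - d1 = 279/5
  d6 = d4 - d1 + d5 = 278/5
  d7 = d2*3 - d6 + 3 = -38/5
  d8 = d7/2 + 8 - d4/2 = 23/10
  d9 = d6*2 - 1 = 551/5
Walk from origin (0, 0):
  seg 1: right by d3 = 1/5 → (1/5, 0)
  seg 2: right by d1 = 4 → (21/5, 0)
  seg 3: left by d4 = 19/5 → (2/5, 0)
  seg 4: right by d7 = -38/5 → (-36/5, 0)
  seg 5: left by d2 = 15 → (-111/5, 0)
  seg 6: up by d7 = -38/5 → (-111/5, -38/5)
  seg 7: up by d1 = 4 → (-111/5, -18/5)
  seg 8: up by d9 = 551/5 → (-111/5, 533/5)
  seg 9: right by d8 = 23/10 → (-199/10, 533/5)
  seg 10: right by d5 = 279/5 → (359/10, 533/5)

d5 = 279/5
d6 = 278/5
d7 = -38/5
d8 = 23/10
d9 = 551/5
endpoint = (359/10, 533/5)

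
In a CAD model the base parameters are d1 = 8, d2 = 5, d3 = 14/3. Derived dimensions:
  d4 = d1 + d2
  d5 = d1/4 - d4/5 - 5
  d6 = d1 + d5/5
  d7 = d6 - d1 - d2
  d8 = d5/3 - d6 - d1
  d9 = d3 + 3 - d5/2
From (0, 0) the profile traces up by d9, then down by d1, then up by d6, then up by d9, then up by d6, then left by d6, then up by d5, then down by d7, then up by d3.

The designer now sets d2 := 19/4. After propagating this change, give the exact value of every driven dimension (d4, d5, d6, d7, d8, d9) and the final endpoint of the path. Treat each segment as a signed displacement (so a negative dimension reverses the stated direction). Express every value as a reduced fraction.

d4 = 51/4
d5 = -111/20
d6 = 689/100
d7 = -293/50
d8 = -837/50
d9 = 1253/120
endpoint = (-689/100, 791/25)

Apply edit: d2 := 19/4
  d4 = d1 + d2 = 51/4
  d5 = d1/4 - d4/5 - 5 = -111/20
  d6 = d1 + d5/5 = 689/100
  d7 = d6 - d1 - d2 = -293/50
  d8 = d5/3 - d6 - d1 = -837/50
  d9 = d3 + 3 - d5/2 = 1253/120
Walk from origin (0, 0):
  seg 1: up by d9 = 1253/120 → (0, 1253/120)
  seg 2: down by d1 = 8 → (0, 293/120)
  seg 3: up by d6 = 689/100 → (0, 5599/600)
  seg 4: up by d9 = 1253/120 → (0, 1483/75)
  seg 5: up by d6 = 689/100 → (0, 7999/300)
  seg 6: left by d6 = 689/100 → (-689/100, 7999/300)
  seg 7: up by d5 = -111/20 → (-689/100, 3167/150)
  seg 8: down by d7 = -293/50 → (-689/100, 2023/75)
  seg 9: up by d3 = 14/3 → (-689/100, 791/25)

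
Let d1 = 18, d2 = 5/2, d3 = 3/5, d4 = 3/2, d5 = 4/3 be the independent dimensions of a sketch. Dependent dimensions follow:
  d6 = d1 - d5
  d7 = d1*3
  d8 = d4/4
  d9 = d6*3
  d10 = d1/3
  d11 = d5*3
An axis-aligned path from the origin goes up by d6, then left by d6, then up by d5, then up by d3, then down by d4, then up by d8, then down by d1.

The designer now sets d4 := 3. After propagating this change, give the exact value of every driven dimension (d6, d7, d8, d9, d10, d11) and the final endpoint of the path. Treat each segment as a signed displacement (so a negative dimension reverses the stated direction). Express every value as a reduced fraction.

d6 = 50/3
d7 = 54
d8 = 3/4
d9 = 50
d10 = 6
d11 = 4
endpoint = (-50/3, -33/20)

Apply edit: d4 := 3
  d6 = d1 - d5 = 50/3
  d7 = d1*3 = 54
  d8 = d4/4 = 3/4
  d9 = d6*3 = 50
  d10 = d1/3 = 6
  d11 = d5*3 = 4
Walk from origin (0, 0):
  seg 1: up by d6 = 50/3 → (0, 50/3)
  seg 2: left by d6 = 50/3 → (-50/3, 50/3)
  seg 3: up by d5 = 4/3 → (-50/3, 18)
  seg 4: up by d3 = 3/5 → (-50/3, 93/5)
  seg 5: down by d4 = 3 → (-50/3, 78/5)
  seg 6: up by d8 = 3/4 → (-50/3, 327/20)
  seg 7: down by d1 = 18 → (-50/3, -33/20)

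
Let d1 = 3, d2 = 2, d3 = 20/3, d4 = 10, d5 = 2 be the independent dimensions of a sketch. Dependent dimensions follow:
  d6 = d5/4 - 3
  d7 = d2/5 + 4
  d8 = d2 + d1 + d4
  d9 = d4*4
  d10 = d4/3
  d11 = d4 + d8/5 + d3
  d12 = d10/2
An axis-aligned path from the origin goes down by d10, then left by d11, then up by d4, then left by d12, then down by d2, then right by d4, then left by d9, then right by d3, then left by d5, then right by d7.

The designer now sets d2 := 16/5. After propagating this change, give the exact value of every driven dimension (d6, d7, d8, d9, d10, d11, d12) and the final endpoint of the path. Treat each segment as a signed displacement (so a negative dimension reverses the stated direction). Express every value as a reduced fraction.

Apply edit: d2 := 16/5
  d6 = d5/4 - 3 = -5/2
  d7 = d2/5 + 4 = 116/25
  d8 = d2 + d1 + d4 = 81/5
  d9 = d4*4 = 40
  d10 = d4/3 = 10/3
  d11 = d4 + d8/5 + d3 = 1493/75
  d12 = d10/2 = 5/3
Walk from origin (0, 0):
  seg 1: down by d10 = 10/3 → (0, -10/3)
  seg 2: left by d11 = 1493/75 → (-1493/75, -10/3)
  seg 3: up by d4 = 10 → (-1493/75, 20/3)
  seg 4: left by d12 = 5/3 → (-1618/75, 20/3)
  seg 5: down by d2 = 16/5 → (-1618/75, 52/15)
  seg 6: right by d4 = 10 → (-868/75, 52/15)
  seg 7: left by d9 = 40 → (-3868/75, 52/15)
  seg 8: right by d3 = 20/3 → (-3368/75, 52/15)
  seg 9: left by d5 = 2 → (-3518/75, 52/15)
  seg 10: right by d7 = 116/25 → (-634/15, 52/15)

d6 = -5/2
d7 = 116/25
d8 = 81/5
d9 = 40
d10 = 10/3
d11 = 1493/75
d12 = 5/3
endpoint = (-634/15, 52/15)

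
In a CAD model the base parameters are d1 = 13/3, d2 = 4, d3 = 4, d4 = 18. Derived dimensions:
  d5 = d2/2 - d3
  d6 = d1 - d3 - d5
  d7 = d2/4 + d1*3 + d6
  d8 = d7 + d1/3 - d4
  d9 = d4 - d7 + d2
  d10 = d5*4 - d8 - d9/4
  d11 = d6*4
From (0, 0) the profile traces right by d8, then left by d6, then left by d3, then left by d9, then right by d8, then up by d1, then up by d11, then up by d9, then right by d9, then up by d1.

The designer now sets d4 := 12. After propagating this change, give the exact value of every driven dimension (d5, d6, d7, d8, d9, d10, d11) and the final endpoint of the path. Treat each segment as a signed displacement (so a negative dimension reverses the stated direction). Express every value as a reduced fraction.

Apply edit: d4 := 12
  d5 = d2/2 - d3 = -2
  d6 = d1 - d3 - d5 = 7/3
  d7 = d2/4 + d1*3 + d6 = 49/3
  d8 = d7 + d1/3 - d4 = 52/9
  d9 = d4 - d7 + d2 = -1/3
  d10 = d5*4 - d8 - d9/4 = -493/36
  d11 = d6*4 = 28/3
Walk from origin (0, 0):
  seg 1: right by d8 = 52/9 → (52/9, 0)
  seg 2: left by d6 = 7/3 → (31/9, 0)
  seg 3: left by d3 = 4 → (-5/9, 0)
  seg 4: left by d9 = -1/3 → (-2/9, 0)
  seg 5: right by d8 = 52/9 → (50/9, 0)
  seg 6: up by d1 = 13/3 → (50/9, 13/3)
  seg 7: up by d11 = 28/3 → (50/9, 41/3)
  seg 8: up by d9 = -1/3 → (50/9, 40/3)
  seg 9: right by d9 = -1/3 → (47/9, 40/3)
  seg 10: up by d1 = 13/3 → (47/9, 53/3)

d5 = -2
d6 = 7/3
d7 = 49/3
d8 = 52/9
d9 = -1/3
d10 = -493/36
d11 = 28/3
endpoint = (47/9, 53/3)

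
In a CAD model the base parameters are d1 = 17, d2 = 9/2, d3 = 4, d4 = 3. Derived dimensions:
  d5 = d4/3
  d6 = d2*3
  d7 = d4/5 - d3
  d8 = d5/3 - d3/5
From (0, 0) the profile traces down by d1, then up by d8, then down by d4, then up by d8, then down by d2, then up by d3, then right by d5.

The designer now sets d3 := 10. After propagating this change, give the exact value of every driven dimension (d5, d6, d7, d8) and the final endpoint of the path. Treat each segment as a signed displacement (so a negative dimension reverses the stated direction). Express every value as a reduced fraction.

d5 = 1
d6 = 27/2
d7 = -47/5
d8 = -5/3
endpoint = (1, -107/6)

Apply edit: d3 := 10
  d5 = d4/3 = 1
  d6 = d2*3 = 27/2
  d7 = d4/5 - d3 = -47/5
  d8 = d5/3 - d3/5 = -5/3
Walk from origin (0, 0):
  seg 1: down by d1 = 17 → (0, -17)
  seg 2: up by d8 = -5/3 → (0, -56/3)
  seg 3: down by d4 = 3 → (0, -65/3)
  seg 4: up by d8 = -5/3 → (0, -70/3)
  seg 5: down by d2 = 9/2 → (0, -167/6)
  seg 6: up by d3 = 10 → (0, -107/6)
  seg 7: right by d5 = 1 → (1, -107/6)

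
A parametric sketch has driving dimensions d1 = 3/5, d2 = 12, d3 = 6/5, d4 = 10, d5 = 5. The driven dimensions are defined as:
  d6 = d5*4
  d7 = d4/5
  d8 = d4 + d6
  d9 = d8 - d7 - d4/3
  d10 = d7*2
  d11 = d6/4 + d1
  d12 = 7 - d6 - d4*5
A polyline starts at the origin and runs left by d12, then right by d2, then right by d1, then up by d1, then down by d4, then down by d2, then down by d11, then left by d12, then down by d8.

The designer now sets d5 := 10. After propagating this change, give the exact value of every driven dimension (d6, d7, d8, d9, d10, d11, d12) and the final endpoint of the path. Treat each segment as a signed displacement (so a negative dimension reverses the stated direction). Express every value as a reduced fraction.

Apply edit: d5 := 10
  d6 = d5*4 = 40
  d7 = d4/5 = 2
  d8 = d4 + d6 = 50
  d9 = d8 - d7 - d4/3 = 134/3
  d10 = d7*2 = 4
  d11 = d6/4 + d1 = 53/5
  d12 = 7 - d6 - d4*5 = -83
Walk from origin (0, 0):
  seg 1: left by d12 = -83 → (83, 0)
  seg 2: right by d2 = 12 → (95, 0)
  seg 3: right by d1 = 3/5 → (478/5, 0)
  seg 4: up by d1 = 3/5 → (478/5, 3/5)
  seg 5: down by d4 = 10 → (478/5, -47/5)
  seg 6: down by d2 = 12 → (478/5, -107/5)
  seg 7: down by d11 = 53/5 → (478/5, -32)
  seg 8: left by d12 = -83 → (893/5, -32)
  seg 9: down by d8 = 50 → (893/5, -82)

d6 = 40
d7 = 2
d8 = 50
d9 = 134/3
d10 = 4
d11 = 53/5
d12 = -83
endpoint = (893/5, -82)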